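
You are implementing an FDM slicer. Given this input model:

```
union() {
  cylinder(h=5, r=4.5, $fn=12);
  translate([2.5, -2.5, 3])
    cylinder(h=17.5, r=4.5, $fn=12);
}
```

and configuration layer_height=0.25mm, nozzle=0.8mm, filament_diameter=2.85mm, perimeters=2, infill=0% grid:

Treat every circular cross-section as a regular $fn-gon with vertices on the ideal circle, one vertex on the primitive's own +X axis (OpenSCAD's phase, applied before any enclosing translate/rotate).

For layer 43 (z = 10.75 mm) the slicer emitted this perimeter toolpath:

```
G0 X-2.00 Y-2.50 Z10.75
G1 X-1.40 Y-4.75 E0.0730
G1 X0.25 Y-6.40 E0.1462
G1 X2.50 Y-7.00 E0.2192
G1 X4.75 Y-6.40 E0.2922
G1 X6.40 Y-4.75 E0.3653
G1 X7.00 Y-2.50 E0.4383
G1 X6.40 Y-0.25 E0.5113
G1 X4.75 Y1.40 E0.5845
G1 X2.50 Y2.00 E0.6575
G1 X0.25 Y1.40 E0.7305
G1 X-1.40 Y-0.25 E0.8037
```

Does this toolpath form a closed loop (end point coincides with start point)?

no

Start point (G0): (-2.00, -2.50). End point (last G1): the path does not return to the start — open.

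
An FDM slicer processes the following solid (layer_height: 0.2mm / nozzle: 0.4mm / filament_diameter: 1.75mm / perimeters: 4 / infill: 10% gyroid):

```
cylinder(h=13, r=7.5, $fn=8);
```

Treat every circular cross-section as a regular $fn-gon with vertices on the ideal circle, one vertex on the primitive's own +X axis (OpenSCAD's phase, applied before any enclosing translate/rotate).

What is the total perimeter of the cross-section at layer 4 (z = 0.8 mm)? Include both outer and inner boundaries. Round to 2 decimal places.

At z = 0.8 mm: the r=7.5 cylinder gives a regular 8-gon of circumradius 7.5 (constant along its height) (perimeter = 2·8·7.500·sin(180°/8) = 45.92 mm). Overall, the cross-section is a single solid region. Total boundary length (outer) = 45.92 mm.

45.92 mm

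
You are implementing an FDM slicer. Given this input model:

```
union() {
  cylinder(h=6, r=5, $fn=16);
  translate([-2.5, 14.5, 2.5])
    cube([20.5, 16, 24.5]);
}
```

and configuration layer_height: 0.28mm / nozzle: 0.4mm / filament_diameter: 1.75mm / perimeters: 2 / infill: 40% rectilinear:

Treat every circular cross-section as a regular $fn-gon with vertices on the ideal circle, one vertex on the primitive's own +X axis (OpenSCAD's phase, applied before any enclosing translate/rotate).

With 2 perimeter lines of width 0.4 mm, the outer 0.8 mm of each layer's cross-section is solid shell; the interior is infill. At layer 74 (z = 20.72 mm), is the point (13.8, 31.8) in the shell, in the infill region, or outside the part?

outside

At z = 20.72 mm: the cylinder is absent (z outside [0, 6]); the 20.5×16 cube at (-2.5, 14.5) contributes its full rectangle; Taking the union: only the 20.5×16 cube at (-2.5, 14.5) is present, so the union is just that shape — 1 connected region. Overall, the cross-section is a single solid region. The nearest boundary edge runs (18.00, 30.50)→(-2.50, 30.50); distance from the point to it = 1.30 mm. The point is not inside any of the regions above, so it lies outside the cross-section (1.30 mm from the nearest boundary).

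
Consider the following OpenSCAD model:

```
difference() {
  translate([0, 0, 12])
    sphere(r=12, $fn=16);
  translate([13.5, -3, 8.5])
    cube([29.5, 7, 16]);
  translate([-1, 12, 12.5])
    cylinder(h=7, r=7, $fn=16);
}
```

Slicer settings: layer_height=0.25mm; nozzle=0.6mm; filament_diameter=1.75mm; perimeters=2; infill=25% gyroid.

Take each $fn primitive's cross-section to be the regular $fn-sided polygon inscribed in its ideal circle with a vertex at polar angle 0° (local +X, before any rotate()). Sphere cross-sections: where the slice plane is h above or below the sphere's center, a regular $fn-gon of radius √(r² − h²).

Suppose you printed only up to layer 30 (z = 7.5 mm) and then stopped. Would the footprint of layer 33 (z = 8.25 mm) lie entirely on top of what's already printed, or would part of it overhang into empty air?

Compare the two slices. At z = 7.5: the r=12 sphere contributes a regular 16-gon of circumradius √(12²−4.5²) = 11.124 (area = (16/2)·11.124²·sin(360°/16) = 378.86 mm²); the cube at (13.5, -3) is absent (z outside [8.5, 24.5]); the cylinder at (-1, 12) is not intersected at this z (z outside [12.5, 19.5]); Subtracting the remaining from the first: none of the subtracted shapes is present at this height, so the r=12 sphere is unchanged — area = 378.86 mm². At z = 8.25: the r=12 sphere slices to a regular 16-gon of circumradius 11.399 (√(r²−h²) with h=3.75 from center) (area = (16/2)·11.399²·sin(360°/16) = 397.80 mm²); the cube at (13.5, -3) does not reach this height (z outside [8.5, 24.5]); the cylinder at (-1, 12) is not intersected at this z (z outside [12.5, 19.5]); Subtracting the remaining from the first: none of the subtracted shapes is present at this height, so the r=12 sphere is unchanged — area = 397.80 mm². Checking containment: at z = 8.25 the cross-section extends beyond the z = 7.5 cross-section by about 18.94 mm².

part overhangs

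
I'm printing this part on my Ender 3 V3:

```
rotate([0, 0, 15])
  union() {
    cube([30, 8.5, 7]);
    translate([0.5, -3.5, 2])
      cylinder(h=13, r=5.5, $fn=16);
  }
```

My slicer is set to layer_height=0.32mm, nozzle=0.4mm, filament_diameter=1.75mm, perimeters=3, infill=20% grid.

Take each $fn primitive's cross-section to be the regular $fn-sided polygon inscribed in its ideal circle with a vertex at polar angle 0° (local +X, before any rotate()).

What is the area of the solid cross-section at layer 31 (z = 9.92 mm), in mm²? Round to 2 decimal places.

At z = 9.92 mm: the cube is not intersected at this z (z outside [0, 7]); the cylinder at (0.5, -3.5): section is a regular 16-gon, circumradius r=5.5 (area = (16/2)·5.500²·sin(360°/16) = 92.61 mm²); Merging all regions: only the r=5.5 cylinder at (0.5, -3.5) is present, so the union is just that shape — area = 92.61 mm²; (rotated 15° about Z; rotation is an isometry so areas/perimeters/island counts are preserved). Overall, the cross-section is a single solid region. Net area = 92.61 mm².

92.61 mm²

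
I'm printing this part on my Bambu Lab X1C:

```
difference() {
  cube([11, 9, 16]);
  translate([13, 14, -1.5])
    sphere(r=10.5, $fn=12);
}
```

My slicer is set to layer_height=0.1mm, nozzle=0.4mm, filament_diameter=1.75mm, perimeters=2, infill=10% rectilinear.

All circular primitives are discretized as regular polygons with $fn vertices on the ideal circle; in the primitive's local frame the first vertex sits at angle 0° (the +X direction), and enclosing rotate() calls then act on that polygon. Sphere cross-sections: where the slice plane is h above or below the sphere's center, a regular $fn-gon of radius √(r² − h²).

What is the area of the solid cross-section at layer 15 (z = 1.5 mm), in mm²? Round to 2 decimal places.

At z = 1.5 mm: the cube (footprint 11×9) is included at this height (area 99.00 mm²); the sphere at (13, 14): section is a regular 12-gon, circumradius = √(r²−h²) = √(10.5²−3²) = 10.062 (area = (12/2)·10.062²·sin(360°/12) = 303.75 mm²); Subtracting the remaining from the first: starting from the 11×9 cube (99.00 mm²), the r=10.5 sphere at (13, 14) partially overlaps it — only the 19.39 mm² overlap (of its 303.75 mm²) is removed, clipping the outline — area = 79.61 mm². Overall, the cross-section is a single solid region. Net area = 79.61 mm².

79.61 mm²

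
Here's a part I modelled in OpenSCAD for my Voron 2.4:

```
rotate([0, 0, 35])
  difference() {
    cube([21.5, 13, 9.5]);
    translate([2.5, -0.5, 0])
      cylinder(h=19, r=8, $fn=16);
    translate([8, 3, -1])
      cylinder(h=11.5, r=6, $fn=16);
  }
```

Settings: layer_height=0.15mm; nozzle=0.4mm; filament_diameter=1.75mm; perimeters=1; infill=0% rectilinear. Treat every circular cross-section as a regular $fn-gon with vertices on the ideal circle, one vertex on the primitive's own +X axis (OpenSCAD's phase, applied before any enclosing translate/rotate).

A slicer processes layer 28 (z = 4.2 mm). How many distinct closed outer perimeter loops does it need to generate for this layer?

1

At z = 4.2 mm: the 21.5×13 cube contributes its full rectangle; the cylinder at (2.5, -0.5): section is a regular 16-gon, circumradius r=8; the r=6 cylinder at (8, 3) contributes a regular 16-gon of circumradius 6; Subtracting the remaining from the first: starting from the 21.5×13 cube, the r=8 cylinder at (2.5, -0.5) partially overlaps it — only the 63.14 mm² overlap (of its 195.93 mm²) is removed, clipping the outline; the r=6 cylinder at (8, 3) partially overlaps it — only the 44.31 mm² overlap (of its 110.21 mm²) is removed, clipping the outline — 1 connected region; (rotated 35° about Z; rotation is an isometry so areas/perimeters/island counts are preserved). The result has 1 disconnected region.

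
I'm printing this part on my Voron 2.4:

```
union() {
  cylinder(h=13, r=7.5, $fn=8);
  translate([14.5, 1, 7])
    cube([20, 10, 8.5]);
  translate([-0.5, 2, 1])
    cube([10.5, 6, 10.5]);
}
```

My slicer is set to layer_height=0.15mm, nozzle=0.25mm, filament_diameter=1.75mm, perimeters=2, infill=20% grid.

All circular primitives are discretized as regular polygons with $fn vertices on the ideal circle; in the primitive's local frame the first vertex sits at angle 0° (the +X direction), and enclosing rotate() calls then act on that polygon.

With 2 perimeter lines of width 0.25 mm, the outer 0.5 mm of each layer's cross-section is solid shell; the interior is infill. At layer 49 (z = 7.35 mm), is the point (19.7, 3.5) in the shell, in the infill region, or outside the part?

At z = 7.35 mm: the r=7.5 cylinder contributes a regular 8-gon of circumradius 7.5; the cube at (14.5, 1) (footprint 20×10) is included at this height; the cube at (-0.5, 2) (footprint 10.5×6) is included at this height; Merging all regions: the regions partially overlap (shared area 28.30 mm²), so overlapping operands fuse into one piece — 2 connected regions. Overall, the cross-section has 2 separate islands. The nearest boundary edge runs (34.50, 1.00)→(14.50, 1.00); distance from the point to it = 2.50 mm. (Shell/infill is judged within the island containing the point — the largest one.) The point is inside the cross-section and 2.50 mm from the nearest boundary — more than the 0.5 mm shell width (2 × 0.25), so it's in the infill interior.

infill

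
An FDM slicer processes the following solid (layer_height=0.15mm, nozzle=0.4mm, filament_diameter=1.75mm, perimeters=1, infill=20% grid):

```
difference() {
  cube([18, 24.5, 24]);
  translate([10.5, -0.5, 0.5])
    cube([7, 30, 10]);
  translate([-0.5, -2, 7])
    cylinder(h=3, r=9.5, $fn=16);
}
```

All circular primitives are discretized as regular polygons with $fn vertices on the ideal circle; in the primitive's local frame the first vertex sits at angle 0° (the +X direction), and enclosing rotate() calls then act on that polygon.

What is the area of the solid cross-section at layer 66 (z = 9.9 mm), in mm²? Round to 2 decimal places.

222.75 mm²

At z = 9.9 mm: the 18×24.5 cube contributes its full rectangle (area 441.00 mm²); the cube at (10.5, -0.5) (footprint 7×30) is included at this height (area 210.00 mm²); the cylinder at (-0.5, -2): section is a regular 16-gon, circumradius r=9.5 (area = (16/2)·9.500²·sin(360°/16) = 276.30 mm²); After the difference (first − rest): starting from the 18×24.5 cube (441.00 mm²), the 7×30 cube at (10.5, -0.5) partially overlaps it — only the 171.50 mm² overlap (of its 210.00 mm²) is removed, clipping the outline; the r=9.5 cylinder at (-0.5, -2) partially overlaps it — only the 46.75 mm² overlap (of its 276.30 mm²) is removed, clipping the outline — area = 222.75 mm². Overall, the cross-section has 2 separate islands. Net area = 222.75 mm².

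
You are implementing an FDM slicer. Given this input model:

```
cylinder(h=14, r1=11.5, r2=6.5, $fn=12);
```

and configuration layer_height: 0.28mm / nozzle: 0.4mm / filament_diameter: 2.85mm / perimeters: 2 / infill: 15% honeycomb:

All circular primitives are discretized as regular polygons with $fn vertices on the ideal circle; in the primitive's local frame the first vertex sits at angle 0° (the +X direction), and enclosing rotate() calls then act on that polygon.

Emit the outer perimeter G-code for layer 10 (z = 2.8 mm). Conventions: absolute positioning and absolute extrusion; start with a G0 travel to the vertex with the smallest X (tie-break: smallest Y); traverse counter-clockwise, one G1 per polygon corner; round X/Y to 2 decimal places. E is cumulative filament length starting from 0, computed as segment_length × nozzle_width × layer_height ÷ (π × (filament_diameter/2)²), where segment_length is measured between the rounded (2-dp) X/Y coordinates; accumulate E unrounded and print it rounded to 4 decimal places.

G0 X-10.50 Y0.00 Z2.80
G1 X-9.09 Y-5.25 E0.0954
G1 X-5.25 Y-9.09 E0.1908
G1 X0.00 Y-10.50 E0.2862
G1 X5.25 Y-9.09 E0.3817
G1 X9.09 Y-5.25 E0.4770
G1 X10.50 Y0.00 E0.5724
G1 X9.09 Y5.25 E0.6679
G1 X5.25 Y9.09 E0.7632
G1 X0.00 Y10.50 E0.8587
G1 X-5.25 Y9.09 E0.9541
G1 X-9.09 Y5.25 E1.0494
G1 X-10.50 Y0.00 E1.1449

At z = 2.8 mm: the cone (r1=11.5→r2=6.5) has section circumradius 10.500 here — a regular 12-gon. The outline is a single polygon with 12 vertices. Extrusion per mm of travel: 0.4 × 0.28 / (π × 1.425²) = 0.017557. Accumulating E over each segment gives final E = 1.1449.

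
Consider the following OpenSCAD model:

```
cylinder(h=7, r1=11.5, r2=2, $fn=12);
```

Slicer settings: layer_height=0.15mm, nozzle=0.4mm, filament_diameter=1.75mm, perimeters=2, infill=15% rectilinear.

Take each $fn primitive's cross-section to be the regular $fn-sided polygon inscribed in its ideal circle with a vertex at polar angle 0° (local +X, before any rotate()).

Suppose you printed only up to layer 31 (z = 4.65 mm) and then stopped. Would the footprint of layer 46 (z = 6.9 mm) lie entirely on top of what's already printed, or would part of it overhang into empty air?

entirely on top

Compare the two slices. At z = 4.65: the cone (r1=11.5→r2=2) has section circumradius 5.189 here — a regular 12-gon (area = (12/2)·5.189²·sin(360°/12) = 80.79 mm²). At z = 6.9: the cone: at t=0.986 of its height the radius interpolates to r₁+(r₂−r₁)t = 2.136, giving a regular 12-gon of that circumradius (area = (12/2)·2.136²·sin(360°/12) = 13.68 mm²). Checking containment: the cross-section at z = 6.9 is a subset of the cross-section at z = 4.65.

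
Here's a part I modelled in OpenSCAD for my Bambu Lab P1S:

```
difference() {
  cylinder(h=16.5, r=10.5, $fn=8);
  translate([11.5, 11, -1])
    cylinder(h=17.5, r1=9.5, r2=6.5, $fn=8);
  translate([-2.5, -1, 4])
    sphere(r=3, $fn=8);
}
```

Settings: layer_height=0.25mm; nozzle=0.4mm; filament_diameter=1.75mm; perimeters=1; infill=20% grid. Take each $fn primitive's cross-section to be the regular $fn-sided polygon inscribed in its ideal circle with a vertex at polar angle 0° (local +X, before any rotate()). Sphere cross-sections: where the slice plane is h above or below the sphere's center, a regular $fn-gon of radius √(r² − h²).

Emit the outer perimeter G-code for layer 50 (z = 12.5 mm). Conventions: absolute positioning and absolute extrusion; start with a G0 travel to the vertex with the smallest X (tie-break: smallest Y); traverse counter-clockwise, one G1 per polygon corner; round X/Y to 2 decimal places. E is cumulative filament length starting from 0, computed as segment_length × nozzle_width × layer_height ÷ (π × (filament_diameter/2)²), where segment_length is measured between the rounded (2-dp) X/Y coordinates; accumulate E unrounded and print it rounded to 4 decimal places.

G0 X-10.50 Y0.00 Z12.50
G1 X-7.42 Y-7.42 E0.3340
G1 X0.00 Y-10.50 E0.6680
G1 X7.42 Y-7.42 E1.0020
G1 X10.50 Y0.00 E1.3360
G1 X8.39 Y5.10 E1.5655
G1 X6.42 Y5.92 E1.6542
G1 X5.46 Y8.24 E1.7586
G1 X0.00 Y10.50 E2.0043
G1 X-7.42 Y7.42 E2.3383
G1 X-10.50 Y0.00 E2.6723

At z = 12.5 mm: the r=10.5 cylinder contributes a regular 8-gon of circumradius 10.5; the cone at (11.5, 11): at t=0.771 of its height the radius interpolates to r₁+(r₂−r₁)t = 7.186, giving a regular 8-gon of that circumradius; the sphere at (-2.5, -1) does not reach this height (|z−center|=8.500 > r=3); Taking the first minus the rest: starting from the r=10.5 cylinder, the cone at (11.5, 11) partially overlaps it — only the 3.78 mm² overlap (of its 146.04 mm²) is removed, clipping the outline — 1 connected region. The outline is a single polygon with 10 vertices. Extrusion per mm of travel: 0.4 × 0.25 / (π × 0.875²) = 0.041575. Accumulating E over each segment gives final E = 2.6723.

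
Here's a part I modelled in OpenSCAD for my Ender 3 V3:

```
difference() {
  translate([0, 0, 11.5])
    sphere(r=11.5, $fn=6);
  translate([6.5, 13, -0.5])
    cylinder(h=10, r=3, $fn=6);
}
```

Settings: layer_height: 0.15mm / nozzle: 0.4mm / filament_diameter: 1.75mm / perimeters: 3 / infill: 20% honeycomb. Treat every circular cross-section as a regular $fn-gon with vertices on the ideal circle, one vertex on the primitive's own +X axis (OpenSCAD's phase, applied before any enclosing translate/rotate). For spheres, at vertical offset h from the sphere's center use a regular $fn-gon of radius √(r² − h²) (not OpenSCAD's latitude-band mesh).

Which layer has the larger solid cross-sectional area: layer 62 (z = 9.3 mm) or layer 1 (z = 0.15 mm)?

Layer 62 (z = 9.3): the r=11.5 sphere slices to a regular 6-gon of circumradius 11.288 (√(r²−h²) with h=2.2 from center) (area = (6/2)·11.288²·sin(360°/6) = 331.02 mm²); the r=3 cylinder at (6.5, 13) gives a regular 6-gon of circumradius 3 (constant along its height) (area = (6/2)·3.000²·sin(360°/6) = 23.38 mm²); Taking the first minus the rest: starting from the r=11.5 sphere (331.02 mm²), the r=3 cylinder at (6.5, 13) misses the remaining region (no effect) — area = 331.02 mm². So its area = 331.02 mm². Layer 1 (z = 0.15): the r=11.5 sphere contributes a regular 6-gon of circumradius √(11.5²−11.35²) = 1.851 (area = (6/2)·1.851²·sin(360°/6) = 8.90 mm²); the cylinder at (6.5, 13): section is a regular 6-gon, circumradius r=3 (area = (6/2)·3.000²·sin(360°/6) = 23.38 mm²); After the difference (first − rest): starting from the r=11.5 sphere (8.90 mm²), the r=3 cylinder at (6.5, 13) misses the remaining region (no effect) — area = 8.90 mm². So its area = 8.90 mm². Layer 62 is larger (331.02 vs 8.90 mm²).

layer 62 (z = 9.3 mm)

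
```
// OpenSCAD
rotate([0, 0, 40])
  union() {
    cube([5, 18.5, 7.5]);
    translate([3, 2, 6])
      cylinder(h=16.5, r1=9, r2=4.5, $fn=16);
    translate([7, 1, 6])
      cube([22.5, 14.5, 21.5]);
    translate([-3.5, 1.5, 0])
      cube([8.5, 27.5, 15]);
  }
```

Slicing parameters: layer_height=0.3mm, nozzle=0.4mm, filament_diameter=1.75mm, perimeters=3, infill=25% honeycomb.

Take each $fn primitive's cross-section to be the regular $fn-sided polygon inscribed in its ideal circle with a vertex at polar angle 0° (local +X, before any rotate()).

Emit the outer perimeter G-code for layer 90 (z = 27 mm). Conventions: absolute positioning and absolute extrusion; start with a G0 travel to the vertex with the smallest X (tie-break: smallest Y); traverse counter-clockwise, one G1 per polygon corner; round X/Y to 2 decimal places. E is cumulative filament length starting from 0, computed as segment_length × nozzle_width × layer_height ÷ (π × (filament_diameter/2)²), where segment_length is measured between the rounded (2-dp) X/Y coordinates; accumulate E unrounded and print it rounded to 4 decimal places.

G0 X-4.60 Y16.37 Z27.00
G1 X4.72 Y5.27 E0.7231
G1 X21.96 Y19.73 E1.8457
G1 X12.64 Y30.84 E2.5692
G1 X-4.60 Y16.37 E3.6921

At z = 27 mm: the cube is absent (z outside [0, 7.5]); the cone at (3, 2) does not reach this height (z outside [6, 22.5]); the cube at (7, 1) (footprint 22.5×14.5) is included at this height; the cube at (-3.5, 1.5) does not reach this height (z outside [0, 15]); Merging all regions: only the 22.5×14.5 cube at (7, 1) is present, so the union is just that shape — 1 connected region; (rotated 40° about Z; rotation is an isometry so areas/perimeters/island counts are preserved). The outline is a single polygon with 4 vertices. Extrusion per mm of travel: 0.4 × 0.3 / (π × 0.875²) = 0.049890. Accumulating E over each segment gives final E = 3.6921.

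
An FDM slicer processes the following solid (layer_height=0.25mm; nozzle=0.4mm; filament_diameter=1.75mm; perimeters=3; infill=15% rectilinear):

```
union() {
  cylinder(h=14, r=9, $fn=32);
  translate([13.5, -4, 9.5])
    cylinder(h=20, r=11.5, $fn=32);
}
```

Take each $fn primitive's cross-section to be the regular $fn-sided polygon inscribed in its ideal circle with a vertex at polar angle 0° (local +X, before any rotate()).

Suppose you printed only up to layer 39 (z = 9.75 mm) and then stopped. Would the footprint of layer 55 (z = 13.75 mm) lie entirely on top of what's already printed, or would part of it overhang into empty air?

entirely on top

Compare the two slices. At z = 9.75: the cylinder: section is a regular 32-gon, circumradius r=9 (area = (32/2)·9.000²·sin(360°/32) = 252.84 mm²); the cylinder at (13.5, -4): section is a regular 32-gon, circumradius r=11.5 (area = (32/2)·11.500²·sin(360°/32) = 412.81 mm²); Combining (union): the regions partially overlap — summed areas 665.65 mm² minus the doubly-counted overlap 64.24 mm² gives 601.41 mm² — area = 601.41 mm². At z = 13.75: the r=9 cylinder gives a regular 32-gon of circumradius 9 (constant along its height) (area = (32/2)·9.000²·sin(360°/32) = 252.84 mm²); the cylinder at (13.5, -4): section is a regular 32-gon, circumradius r=11.5 (area = (32/2)·11.500²·sin(360°/32) = 412.81 mm²); Combining (union): the regions partially overlap — summed areas 665.65 mm² minus the doubly-counted overlap 64.24 mm² gives 601.41 mm² — area = 601.41 mm². Checking containment: the cross-section at z = 13.75 is a subset of the cross-section at z = 9.75.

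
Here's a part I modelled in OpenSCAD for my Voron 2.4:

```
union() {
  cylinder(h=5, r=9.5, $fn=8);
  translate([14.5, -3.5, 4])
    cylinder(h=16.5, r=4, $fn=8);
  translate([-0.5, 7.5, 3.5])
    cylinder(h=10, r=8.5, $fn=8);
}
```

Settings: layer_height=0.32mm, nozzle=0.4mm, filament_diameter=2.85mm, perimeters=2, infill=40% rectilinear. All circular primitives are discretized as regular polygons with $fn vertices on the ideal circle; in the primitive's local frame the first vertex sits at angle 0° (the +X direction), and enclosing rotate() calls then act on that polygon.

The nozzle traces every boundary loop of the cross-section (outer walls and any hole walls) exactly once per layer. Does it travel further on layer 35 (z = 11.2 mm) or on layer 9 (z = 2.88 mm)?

layer 35 (z = 11.2 mm)

Layer 35 (z = 11.2): the cylinder is not intersected at this z (z outside [0, 5]); the r=4 cylinder at (14.5, -3.5) contributes a regular 8-gon of circumradius 4 (perimeter = 2·8·4.000·sin(180°/8) = 24.49 mm); the r=8.5 cylinder at (-0.5, 7.5) contributes a regular 8-gon of circumradius 8.5 (perimeter = 2·8·8.500·sin(180°/8) = 52.04 mm); Merging all regions: the 2 present regions are separate (no shared area or edge), so areas and boundary lengths simply add and each stays a separate island — boundary = 76.54 mm. So its perimeter = 76.54 mm. Layer 9 (z = 2.88): the r=9.5 cylinder contributes a regular 8-gon of circumradius 9.5 (perimeter = 2·8·9.500·sin(180°/8) = 58.17 mm); the cylinder at (14.5, -3.5) is not intersected at this z (z outside [4, 20.5]); the cylinder at (-0.5, 7.5) does not reach this height (z outside [3.5, 13.5]); Combining (union): only the r=9.5 cylinder is present, so the union is just that shape — boundary = 58.17 mm. So its perimeter = 58.17 mm. Layer 35 is larger (76.54 vs 58.17 mm).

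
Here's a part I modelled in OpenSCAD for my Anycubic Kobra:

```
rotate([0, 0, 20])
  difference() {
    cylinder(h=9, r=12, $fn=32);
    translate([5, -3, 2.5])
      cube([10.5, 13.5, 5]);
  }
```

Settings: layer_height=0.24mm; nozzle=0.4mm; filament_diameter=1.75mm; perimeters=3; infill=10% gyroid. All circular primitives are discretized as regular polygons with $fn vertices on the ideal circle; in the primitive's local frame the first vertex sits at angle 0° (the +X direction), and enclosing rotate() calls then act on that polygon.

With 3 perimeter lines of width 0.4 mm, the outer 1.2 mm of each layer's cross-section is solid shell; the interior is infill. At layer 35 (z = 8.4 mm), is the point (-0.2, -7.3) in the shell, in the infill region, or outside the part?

infill

At z = 8.4 mm: the cylinder: section is a regular 32-gon, circumradius r=12; the cube at (5, -3) does not reach this height (z outside [2.5, 7.5]); Taking the first minus the rest: none of the subtracted shapes is present at this height, so the r=12 cylinder is unchanged — 1 connected region; (rotated 20° about Z; rotation is an isometry so areas/perimeters/island counts are preserved). Overall, the cross-section is a single solid region. Undo the 20° rotation: the query point maps to (-2.685, -6.791) in the un-rotated model frame. The nearest boundary edge runs (-4.59, -11.09)→(-2.34, -11.77); distance from the point to it = 4.66 mm. The point is inside the cross-section and 4.66 mm from the nearest boundary — more than the 1.2 mm shell width (3 × 0.4), so it's in the infill interior.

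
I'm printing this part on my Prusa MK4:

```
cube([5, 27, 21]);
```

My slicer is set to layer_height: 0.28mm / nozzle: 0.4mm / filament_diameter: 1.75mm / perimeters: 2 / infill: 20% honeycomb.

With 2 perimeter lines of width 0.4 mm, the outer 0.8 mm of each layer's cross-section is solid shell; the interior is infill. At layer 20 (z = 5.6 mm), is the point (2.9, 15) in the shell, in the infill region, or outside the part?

infill

At z = 5.6 mm: the cube (footprint 5×27) is included at this height. Overall, the cross-section is a single solid region. The nearest boundary edge runs (5.00, 0.00)→(5.00, 27.00); distance from the point to it = 2.10 mm. The point is inside the cross-section and 2.10 mm from the nearest boundary — more than the 0.8 mm shell width (2 × 0.4), so it's in the infill interior.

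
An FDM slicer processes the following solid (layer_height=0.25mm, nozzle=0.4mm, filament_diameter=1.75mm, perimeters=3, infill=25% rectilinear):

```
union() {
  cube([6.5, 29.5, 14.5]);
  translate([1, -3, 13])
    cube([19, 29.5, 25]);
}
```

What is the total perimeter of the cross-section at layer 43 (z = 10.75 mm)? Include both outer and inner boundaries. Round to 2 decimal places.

At z = 10.75 mm: the cube is present — its section is the full 6.5×29.5 rectangle (perimeter 72.00 mm); the cube at (1, -3) is absent (z outside [13, 38]); Merging all regions: only the 6.5×29.5 cube is present, so the union is just that shape — boundary = 72.00 mm. Overall, the cross-section is a single solid region. Total boundary length (outer) = 72.00 mm.

72.00 mm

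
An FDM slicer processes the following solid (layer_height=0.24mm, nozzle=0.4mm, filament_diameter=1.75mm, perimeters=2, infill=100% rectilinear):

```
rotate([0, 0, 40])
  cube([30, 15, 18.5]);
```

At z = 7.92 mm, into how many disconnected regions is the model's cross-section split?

1

At z = 7.92 mm: the cube (footprint 30×15) is included at this height; (whole slice rotated 40° about Z — lengths, areas and connectivity unchanged). The result has 1 disconnected region.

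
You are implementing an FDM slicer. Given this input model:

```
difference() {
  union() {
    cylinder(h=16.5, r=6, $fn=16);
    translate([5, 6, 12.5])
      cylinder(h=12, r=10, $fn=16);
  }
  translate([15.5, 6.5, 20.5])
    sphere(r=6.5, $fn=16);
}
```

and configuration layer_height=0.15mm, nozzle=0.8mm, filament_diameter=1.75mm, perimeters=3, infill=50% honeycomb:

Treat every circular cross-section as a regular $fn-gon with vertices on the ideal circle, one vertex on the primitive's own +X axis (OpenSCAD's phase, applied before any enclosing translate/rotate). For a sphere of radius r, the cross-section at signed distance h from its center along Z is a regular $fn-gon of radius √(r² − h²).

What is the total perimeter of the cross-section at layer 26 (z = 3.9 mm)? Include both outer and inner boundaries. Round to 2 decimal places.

At z = 3.9 mm: the r=6 cylinder contributes a regular 16-gon of circumradius 6 (perimeter = 2·16·6.000·sin(180°/16) = 37.46 mm); the cylinder at (5, 6) is not intersected at this z (z outside [12.5, 24.5]); Combining (union): only the r=6 cylinder is present, so the union is just that shape — boundary = 37.46 mm; the sphere at (15.5, 6.5) is not intersected at this z (|z−center|=16.600 > r=6.5); Taking the first minus the rest: none of the subtracted shapes is present at this height, so that combined region is unchanged — boundary = 37.46 mm. Overall, the cross-section is a single solid region. Total boundary length (outer) = 37.46 mm.

37.46 mm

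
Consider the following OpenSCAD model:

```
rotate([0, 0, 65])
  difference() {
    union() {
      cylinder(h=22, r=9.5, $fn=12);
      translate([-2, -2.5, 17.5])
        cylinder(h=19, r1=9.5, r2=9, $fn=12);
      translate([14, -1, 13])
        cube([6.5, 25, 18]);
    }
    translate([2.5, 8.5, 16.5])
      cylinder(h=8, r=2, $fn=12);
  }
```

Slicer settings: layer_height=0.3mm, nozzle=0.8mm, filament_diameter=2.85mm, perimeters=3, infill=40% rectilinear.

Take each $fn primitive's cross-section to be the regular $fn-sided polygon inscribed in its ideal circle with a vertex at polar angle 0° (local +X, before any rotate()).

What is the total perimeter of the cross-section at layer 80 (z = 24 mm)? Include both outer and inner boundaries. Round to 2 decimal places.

At z = 24 mm: the cylinder is absent (z outside [0, 22]); the cone at (-2, -2.5) (r1=9.5→r2=9) has section circumradius 9.329 here — a regular 12-gon (perimeter = 2·12·9.329·sin(180°/12) = 57.95 mm); the cube at (14, -1) is present — its section is the full 6.5×25 rectangle (perimeter 63.00 mm); Taking the union: the 2 present regions are separate (no shared area or edge), so areas and boundary lengths simply add and each stays a separate island — boundary = 120.95 mm; the cylinder at (2.5, 8.5): section is a regular 12-gon, circumradius r=2 (perimeter = 2·12·2.000·sin(180°/12) = 12.42 mm); Subtracting the remaining from the first: starting from the result so far, the r=2 cylinder at (2.5, 8.5) misses the remaining region (no effect) — boundary = 120.95 mm; (rotated 65° about Z; rotation is an isometry so areas/perimeters/island counts are preserved). Overall, the cross-section has 2 separate islands. Total boundary length (outer) = 120.95 mm.

120.95 mm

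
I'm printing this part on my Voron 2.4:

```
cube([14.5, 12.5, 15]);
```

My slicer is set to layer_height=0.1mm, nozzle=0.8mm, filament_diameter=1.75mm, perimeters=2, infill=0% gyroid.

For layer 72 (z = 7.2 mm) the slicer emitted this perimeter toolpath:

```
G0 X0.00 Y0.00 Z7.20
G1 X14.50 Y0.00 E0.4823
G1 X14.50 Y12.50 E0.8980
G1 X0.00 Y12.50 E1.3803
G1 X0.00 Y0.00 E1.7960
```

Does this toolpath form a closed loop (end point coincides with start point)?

Start point (G0): (0.00, 0.00). End point (last G1): the path returns to the start — closed.

yes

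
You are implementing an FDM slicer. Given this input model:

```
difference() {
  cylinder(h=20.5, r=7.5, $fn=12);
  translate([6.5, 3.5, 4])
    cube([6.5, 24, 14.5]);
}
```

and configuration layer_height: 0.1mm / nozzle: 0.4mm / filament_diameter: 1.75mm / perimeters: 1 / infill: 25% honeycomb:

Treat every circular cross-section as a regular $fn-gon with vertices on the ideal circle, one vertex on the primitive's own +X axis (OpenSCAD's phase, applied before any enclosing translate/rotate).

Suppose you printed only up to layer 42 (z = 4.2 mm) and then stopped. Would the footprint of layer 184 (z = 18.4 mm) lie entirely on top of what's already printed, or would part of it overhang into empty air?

Compare the two slices. At z = 4.2: the cylinder: section is a regular 12-gon, circumradius r=7.5 (area = (12/2)·7.500²·sin(360°/12) = 168.75 mm²); the cube at (6.5, 3.5) (footprint 6.5×24) is included at this height (area 156.00 mm²); Taking the first minus the rest: starting from the r=7.5 cylinder (168.75 mm²), the 6.5×24 cube at (6.5, 3.5) partially overlaps it — only the 0.01 mm² overlap (of its 156.00 mm²) is removed, clipping the outline — area = 168.74 mm². At z = 18.4: the r=7.5 cylinder contributes a regular 12-gon of circumradius 7.5 (area = (12/2)·7.500²·sin(360°/12) = 168.75 mm²); the cube at (6.5, 3.5) is present — its section is the full 6.5×24 rectangle (area 156.00 mm²); Taking the first minus the rest: starting from the r=7.5 cylinder (168.75 mm²), the 6.5×24 cube at (6.5, 3.5) partially overlaps it — only the 0.01 mm² overlap (of its 156.00 mm²) is removed, clipping the outline — area = 168.74 mm². Checking containment: the cross-section at z = 18.4 is a subset of the cross-section at z = 4.2.

entirely on top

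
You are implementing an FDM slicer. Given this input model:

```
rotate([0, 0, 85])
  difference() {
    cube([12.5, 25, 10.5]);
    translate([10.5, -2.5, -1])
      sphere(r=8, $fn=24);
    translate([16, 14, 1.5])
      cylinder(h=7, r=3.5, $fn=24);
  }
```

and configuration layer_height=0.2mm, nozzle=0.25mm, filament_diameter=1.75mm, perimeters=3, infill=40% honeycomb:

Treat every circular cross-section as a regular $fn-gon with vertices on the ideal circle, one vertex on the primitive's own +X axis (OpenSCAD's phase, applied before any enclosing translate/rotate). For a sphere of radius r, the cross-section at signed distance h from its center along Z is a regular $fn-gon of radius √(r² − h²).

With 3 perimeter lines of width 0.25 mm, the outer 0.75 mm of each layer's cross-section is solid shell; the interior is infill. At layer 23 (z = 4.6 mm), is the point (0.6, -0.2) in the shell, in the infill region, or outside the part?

At z = 4.6 mm: the cube is present — its section is the full 12.5×25 rectangle; the r=8 sphere at (10.5, -2.5) contributes a regular 24-gon of circumradius √(8²−5.6²) = 5.713; the r=3.5 cylinder at (16, 14) gives a regular 24-gon of circumradius 3.5 (constant along its height); Taking the first minus the rest: starting from the 12.5×25 cube, the r=8 sphere at (10.5, -2.5) partially overlaps it — only the 17.74 mm² overlap (of its 101.37 mm²) is removed, clipping the outline; the r=3.5 cylinder at (16, 14) misses the remaining region (no effect) — 1 connected region; (rotated 85° about Z; rotation is an isometry so areas/perimeters/island counts are preserved). Overall, the cross-section is a single solid region. Undo the 85° rotation: the query point maps to (-0.147, -0.615) in the un-rotated model frame. The nearest boundary edge runs (0.00, 0.00)→(0.00, 25.00); distance from the point to it = 0.63 mm. The point is not inside any of the regions above, so it lies outside the cross-section (0.63 mm from the nearest boundary).

outside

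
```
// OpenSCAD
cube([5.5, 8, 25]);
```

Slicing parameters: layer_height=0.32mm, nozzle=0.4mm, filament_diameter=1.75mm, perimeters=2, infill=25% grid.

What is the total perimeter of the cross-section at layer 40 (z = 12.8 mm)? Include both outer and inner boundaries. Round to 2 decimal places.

At z = 12.8 mm: the cube is present — its section is the full 5.5×8 rectangle (perimeter 27.00 mm). Overall, the cross-section is a single solid region. Total boundary length (outer) = 27.00 mm.

27.00 mm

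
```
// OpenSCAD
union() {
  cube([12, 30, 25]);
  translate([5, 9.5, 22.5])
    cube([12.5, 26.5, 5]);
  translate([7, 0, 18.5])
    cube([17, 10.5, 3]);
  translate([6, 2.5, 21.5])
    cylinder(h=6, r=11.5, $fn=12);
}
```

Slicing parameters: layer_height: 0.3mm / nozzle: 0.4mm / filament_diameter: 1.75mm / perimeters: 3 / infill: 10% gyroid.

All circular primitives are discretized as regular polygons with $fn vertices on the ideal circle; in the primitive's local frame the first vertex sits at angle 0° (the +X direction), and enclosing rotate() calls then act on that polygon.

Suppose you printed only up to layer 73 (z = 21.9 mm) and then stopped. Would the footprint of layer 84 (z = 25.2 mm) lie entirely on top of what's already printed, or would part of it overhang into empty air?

Compare the two slices. At z = 21.9: the 12×30 cube contributes its full rectangle (area 360.00 mm²); the cube at (5, 9.5) is not intersected at this z (z outside [22.5, 27.5]); the cube at (7, 0) is absent (z outside [18.5, 21.5]); the r=11.5 cylinder at (6, 2.5) gives a regular 12-gon of circumradius 11.5 (constant along its height) (area = (12/2)·11.500²·sin(360°/12) = 396.75 mm²); Combining (union): the regions partially overlap — summed areas 756.75 mm² minus the doubly-counted overlap 158.31 mm² gives 598.44 mm² — area = 598.44 mm². At z = 25.2: the cube is not intersected at this z (z outside [0, 25]); the 12.5×26.5 cube at (5, 9.5) contributes its full rectangle (area 331.25 mm²); the cube at (7, 0) is not intersected at this z (z outside [18.5, 21.5]); the r=11.5 cylinder at (6, 2.5) gives a regular 12-gon of circumradius 11.5 (constant along its height) (area = (12/2)·11.500²·sin(360°/12) = 396.75 mm²); Taking the union: the regions partially overlap — summed areas 728.00 mm² minus the doubly-counted overlap 30.19 mm² gives 697.81 mm² — area = 697.81 mm². Checking containment: at z = 25.2 the cross-section extends beyond the z = 21.9 cross-section by about 184.08 mm².

part overhangs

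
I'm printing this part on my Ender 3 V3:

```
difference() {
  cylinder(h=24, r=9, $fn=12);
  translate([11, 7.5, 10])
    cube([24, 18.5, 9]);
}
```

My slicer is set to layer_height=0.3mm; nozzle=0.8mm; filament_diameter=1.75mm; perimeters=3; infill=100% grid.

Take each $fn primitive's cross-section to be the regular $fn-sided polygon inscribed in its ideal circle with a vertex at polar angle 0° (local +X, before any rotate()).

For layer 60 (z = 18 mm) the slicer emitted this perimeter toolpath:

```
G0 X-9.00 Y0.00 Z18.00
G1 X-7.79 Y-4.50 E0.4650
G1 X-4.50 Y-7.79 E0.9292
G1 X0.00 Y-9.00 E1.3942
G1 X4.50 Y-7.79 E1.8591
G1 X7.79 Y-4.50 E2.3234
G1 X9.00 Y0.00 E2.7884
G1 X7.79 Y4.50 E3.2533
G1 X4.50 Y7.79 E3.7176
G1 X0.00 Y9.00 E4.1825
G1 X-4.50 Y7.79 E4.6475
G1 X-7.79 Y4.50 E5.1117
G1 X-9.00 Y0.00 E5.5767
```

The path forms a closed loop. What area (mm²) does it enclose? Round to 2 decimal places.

242.87 mm²

Apply the shoelace formula to the sequence of (X, Y) vertices; enclosed area = 242.87 mm².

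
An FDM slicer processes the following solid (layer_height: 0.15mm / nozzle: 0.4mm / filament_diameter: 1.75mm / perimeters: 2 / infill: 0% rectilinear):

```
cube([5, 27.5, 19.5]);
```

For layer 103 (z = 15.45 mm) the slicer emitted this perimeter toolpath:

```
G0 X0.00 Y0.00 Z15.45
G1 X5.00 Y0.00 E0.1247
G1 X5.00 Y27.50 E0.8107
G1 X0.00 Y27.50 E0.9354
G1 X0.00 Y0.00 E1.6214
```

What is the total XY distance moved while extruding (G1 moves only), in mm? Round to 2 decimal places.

65.00 mm

Sum the Euclidean lengths of each G1 segment: total = 65.00 mm.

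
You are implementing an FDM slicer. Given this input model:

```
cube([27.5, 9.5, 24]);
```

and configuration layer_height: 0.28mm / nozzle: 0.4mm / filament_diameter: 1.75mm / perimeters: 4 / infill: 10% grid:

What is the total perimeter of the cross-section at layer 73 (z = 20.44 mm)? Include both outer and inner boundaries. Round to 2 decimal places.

At z = 20.44 mm: the 27.5×9.5 cube contributes its full rectangle (perimeter 74.00 mm). Overall, the cross-section is a single solid region. Total boundary length (outer) = 74.00 mm.

74.00 mm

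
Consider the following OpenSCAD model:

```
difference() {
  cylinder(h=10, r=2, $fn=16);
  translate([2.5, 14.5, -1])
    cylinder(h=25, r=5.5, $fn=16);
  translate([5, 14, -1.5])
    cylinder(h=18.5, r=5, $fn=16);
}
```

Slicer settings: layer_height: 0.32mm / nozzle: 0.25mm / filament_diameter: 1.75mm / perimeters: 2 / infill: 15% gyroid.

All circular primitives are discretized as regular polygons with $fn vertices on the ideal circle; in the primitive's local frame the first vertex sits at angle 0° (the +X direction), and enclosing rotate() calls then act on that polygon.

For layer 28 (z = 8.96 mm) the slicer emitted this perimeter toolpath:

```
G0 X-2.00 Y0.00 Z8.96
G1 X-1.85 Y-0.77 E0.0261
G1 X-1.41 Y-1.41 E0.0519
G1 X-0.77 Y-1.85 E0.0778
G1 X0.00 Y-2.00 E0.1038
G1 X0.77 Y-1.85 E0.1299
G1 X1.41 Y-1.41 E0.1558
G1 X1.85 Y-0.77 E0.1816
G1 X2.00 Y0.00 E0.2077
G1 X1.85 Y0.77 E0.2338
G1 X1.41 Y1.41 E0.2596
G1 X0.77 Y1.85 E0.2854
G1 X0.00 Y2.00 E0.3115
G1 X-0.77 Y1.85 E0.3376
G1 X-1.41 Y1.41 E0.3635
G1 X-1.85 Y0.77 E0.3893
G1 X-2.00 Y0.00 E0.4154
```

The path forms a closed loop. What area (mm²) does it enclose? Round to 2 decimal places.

Apply the shoelace formula to the sequence of (X, Y) vertices; enclosed area = 12.25 mm².

12.25 mm²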